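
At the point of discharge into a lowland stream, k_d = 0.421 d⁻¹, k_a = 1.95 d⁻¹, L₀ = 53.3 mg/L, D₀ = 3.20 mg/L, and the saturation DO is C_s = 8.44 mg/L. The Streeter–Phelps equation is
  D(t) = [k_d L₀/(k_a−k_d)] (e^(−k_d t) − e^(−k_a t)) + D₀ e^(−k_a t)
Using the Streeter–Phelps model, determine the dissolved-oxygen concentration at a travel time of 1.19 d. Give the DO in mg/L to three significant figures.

k_d L₀/(k_a−k_d) = 0.421×53.3/(1.95−0.421) = 22.44/1.529 = 14.68 mg/L.
e^(−k_d t) = e^(−0.421×1.190) = 0.6059; e^(−k_a t) = e^(−1.95×1.190) = 0.09822.
D = 14.68 × (0.6059 − 0.09822) + 3.20 × 0.09822 = 7.451 + 0.3143 = 7.765 mg/L.
DO = C_s − D = 8.44 − 7.765 = 0.6747 mg/L.

DO ≈ 0.675 mg/L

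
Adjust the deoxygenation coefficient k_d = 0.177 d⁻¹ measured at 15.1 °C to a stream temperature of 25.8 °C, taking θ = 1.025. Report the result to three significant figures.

k_d ≈ 0.231 d⁻¹

k_d(T₂) = k_d(T₁) · θ^(T₂−T₁) = 0.177 × 1.025^(25.8−15.1)
= 0.177 × 1.025^10.7 = 0.177 × 1.302 = 0.2305 d⁻¹.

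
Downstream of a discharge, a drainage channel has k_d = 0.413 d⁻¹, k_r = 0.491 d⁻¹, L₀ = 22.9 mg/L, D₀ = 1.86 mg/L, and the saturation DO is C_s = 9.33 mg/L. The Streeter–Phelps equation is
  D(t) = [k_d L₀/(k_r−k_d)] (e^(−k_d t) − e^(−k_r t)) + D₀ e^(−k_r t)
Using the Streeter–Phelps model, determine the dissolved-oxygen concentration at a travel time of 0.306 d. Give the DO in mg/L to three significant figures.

DO ≈ 5.21 mg/L

k_d L₀/(k_r−k_d) = 0.413×22.9/(0.491−0.413) = 9.458/0.07800 = 121.3 mg/L.
e^(−k_d t) = e^(−0.413×0.3060) = 0.8813; e^(−k_r t) = e^(−0.491×0.3060) = 0.8605.
D = 121.3 × (0.8813 − 0.8605) + 1.86 × 0.8605 = 2.520 + 1.601 = 4.121 mg/L.
DO = C_s − D = 9.33 − 4.121 = 5.209 mg/L.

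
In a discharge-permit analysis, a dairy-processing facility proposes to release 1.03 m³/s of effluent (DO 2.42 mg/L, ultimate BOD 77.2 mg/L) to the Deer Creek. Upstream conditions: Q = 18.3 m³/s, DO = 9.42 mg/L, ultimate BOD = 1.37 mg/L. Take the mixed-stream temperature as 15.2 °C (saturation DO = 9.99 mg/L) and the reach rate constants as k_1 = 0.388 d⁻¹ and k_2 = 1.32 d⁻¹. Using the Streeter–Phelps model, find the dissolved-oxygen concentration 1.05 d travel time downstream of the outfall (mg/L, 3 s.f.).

DO ≈ 8.82 mg/L

Mixed DO = (18.3×9.42 + 1.03×2.42)/(18.3+1.03) = 174.9/19.33 = 9.047 mg/L.
Mixed L₀ = (18.3×1.37 + 1.03×77.2)/(19.33) = 104.6/19.33 = 5.411 mg/L.
Initial deficit D₀ = C_s − DO₀ = 9.99 − 9.047 = 0.9430 mg/L.
D(1.05) = [0.388×5.411/(1.32−0.388)](e^(−0.388×1.05) − e^(−1.32×1.05)) + 0.9430 e^(−1.32×1.05)
= 2.252 × (0.6654 − 0.2501) + 0.9430 × 0.2501 = 1.171 mg/L.
DO = 9.99 − 1.171 = 8.819 mg/L.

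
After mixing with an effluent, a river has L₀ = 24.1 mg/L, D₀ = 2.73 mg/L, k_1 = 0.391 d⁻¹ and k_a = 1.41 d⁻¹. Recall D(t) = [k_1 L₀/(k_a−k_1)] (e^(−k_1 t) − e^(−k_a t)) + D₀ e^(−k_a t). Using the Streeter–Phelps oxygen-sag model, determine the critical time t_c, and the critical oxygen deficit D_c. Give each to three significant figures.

With k_a/k_1 = 3.606 and 1 − D₀(k_a−k_1)/(k_1 L₀) = 0.7048,
t_c = ln(3.606 × 0.7048) / (1.41 − 0.391) = ln(2.542) / 1.019 = 0.9328/1.019 = 0.9154 d.
L(t_c) = L₀ e^(−k_1 t_c) = 24.1 × 0.6991 = 16.85 mg/L, and at the critical point k_a D_c = k_1 L, so D_c = (0.391/1.41) × 16.85 = 4.672 mg/L.

t_c ≈ 0.915 d; D_c ≈ 4.67 mg/L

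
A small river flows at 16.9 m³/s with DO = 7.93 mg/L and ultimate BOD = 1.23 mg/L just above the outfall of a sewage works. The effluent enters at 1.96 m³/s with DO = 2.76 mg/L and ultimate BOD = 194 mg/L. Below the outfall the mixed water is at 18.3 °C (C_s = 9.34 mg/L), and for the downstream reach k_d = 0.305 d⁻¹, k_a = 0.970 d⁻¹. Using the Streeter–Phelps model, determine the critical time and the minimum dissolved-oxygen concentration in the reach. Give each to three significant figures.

Mixed DO = (16.9×7.93 + 1.96×2.76)/(16.9+1.96) = 139.4/18.86 = 7.393 mg/L.
Mixed L₀ = (16.9×1.23 + 1.96×194)/(18.86) = 401.0/18.86 = 21.26 mg/L.
Initial deficit D₀ = C_s − DO₀ = 9.34 − 7.393 = 1.947 mg/L.
t_c = (1/0.6650) ln[(0.970/0.305)(1 − 1.947×0.6650/(0.305×21.26))] = 1.504 × ln(2.545) = 1.405 d.
D_c = (0.305/0.970) × 21.26 × e^(−0.305×1.405) = 0.3144 × 21.26 × 0.6515 = 4.356 mg/L.
Minimum DO = 9.34 − 4.356 = 4.984 mg/L.

t_c ≈ 1.40 d; minimum DO ≈ 4.98 mg/L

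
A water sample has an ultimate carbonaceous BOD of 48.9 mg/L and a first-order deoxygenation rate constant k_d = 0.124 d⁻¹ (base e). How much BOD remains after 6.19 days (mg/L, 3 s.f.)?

L_t = L₀ e^(−k_d t) = 48.9 × e^(−0.124×6.19) = 48.9 × 0.4641 = 22.70 mg/L.

L ≈ 22.7 mg/L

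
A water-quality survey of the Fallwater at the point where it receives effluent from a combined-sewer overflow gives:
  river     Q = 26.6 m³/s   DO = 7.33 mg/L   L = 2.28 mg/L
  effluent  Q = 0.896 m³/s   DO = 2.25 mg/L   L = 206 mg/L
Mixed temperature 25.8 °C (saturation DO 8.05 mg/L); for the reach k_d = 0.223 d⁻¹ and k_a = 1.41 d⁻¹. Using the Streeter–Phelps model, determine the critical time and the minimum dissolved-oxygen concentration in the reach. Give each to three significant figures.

Mixed DO = (26.6×7.33 + 0.896×2.25)/(26.6+0.896) = 197.0/27.50 = 7.164 mg/L.
Mixed L₀ = (26.6×2.28 + 0.896×206)/(27.50) = 245.2/27.50 = 8.919 mg/L.
Initial deficit D₀ = C_s − DO₀ = 8.05 − 7.164 = 0.8855 mg/L.
t_c = (1/1.187) ln[(1.41/0.223)(1 − 0.8855×1.187/(0.223×8.919))] = 0.8425 × ln(2.981) = 0.9202 d.
D_c = (0.223/1.41) × 8.919 × e^(−0.223×0.9202) = 0.1582 × 8.919 × 0.8145 = 1.149 mg/L.
Minimum DO = 8.05 − 1.149 = 6.901 mg/L.

t_c ≈ 0.920 d; minimum DO ≈ 6.90 mg/L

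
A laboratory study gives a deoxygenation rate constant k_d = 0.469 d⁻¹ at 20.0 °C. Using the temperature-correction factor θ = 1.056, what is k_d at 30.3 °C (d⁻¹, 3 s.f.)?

k_d(T₂) = k_d(T₁) · θ^(T₂−T₁) = 0.469 × 1.056^(30.3−20.0)
= 0.469 × 1.056^10.3 = 0.469 × 1.753 = 0.8221 d⁻¹.

k_d ≈ 0.822 d⁻¹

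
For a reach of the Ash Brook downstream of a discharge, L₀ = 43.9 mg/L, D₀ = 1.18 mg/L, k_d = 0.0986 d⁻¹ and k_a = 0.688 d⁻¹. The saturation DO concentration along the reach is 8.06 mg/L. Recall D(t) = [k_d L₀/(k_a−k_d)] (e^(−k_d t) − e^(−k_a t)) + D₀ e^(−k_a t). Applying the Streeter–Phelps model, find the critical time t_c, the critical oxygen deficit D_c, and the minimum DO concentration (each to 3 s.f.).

t_c = [1/(k_a−k_d)] ln[(k_a/k_d)(1 − D₀(k_a−k_d)/(k_d L₀))]
= [1/(0.688−0.0986)] ln[(0.688/0.0986)(1 − 1.18×0.5894/(0.0986×43.9))]
= (1/0.5894) ln[6.978 × 0.8393] = 1.697 × ln(5.857) = 1.697 × 1.768 = 2.999 d.
L(t_c) = L₀ e^(−k_d t_c) = 43.9 × 0.7440 = 32.66 mg/L, and at the critical point k_a D_c = k_d L, so D_c = (0.0986/0.688) × 32.66 = 4.681 mg/L.
Minimum DO = C_s − D_c = 8.06 − 4.681 = 3.379 mg/L.

t_c ≈ 3.00 d; D_c ≈ 4.68 mg/L; min DO ≈ 3.38 mg/L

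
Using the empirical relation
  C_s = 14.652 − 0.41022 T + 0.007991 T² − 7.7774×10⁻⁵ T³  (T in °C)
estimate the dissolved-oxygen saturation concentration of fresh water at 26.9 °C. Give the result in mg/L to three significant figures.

C_s ≈ 7.89 mg/L

C_s = 14.652 − 0.41022×26.9 + 0.007991×26.9² − 7.7774×10⁻⁵×26.9³ = 7.886 mg/L.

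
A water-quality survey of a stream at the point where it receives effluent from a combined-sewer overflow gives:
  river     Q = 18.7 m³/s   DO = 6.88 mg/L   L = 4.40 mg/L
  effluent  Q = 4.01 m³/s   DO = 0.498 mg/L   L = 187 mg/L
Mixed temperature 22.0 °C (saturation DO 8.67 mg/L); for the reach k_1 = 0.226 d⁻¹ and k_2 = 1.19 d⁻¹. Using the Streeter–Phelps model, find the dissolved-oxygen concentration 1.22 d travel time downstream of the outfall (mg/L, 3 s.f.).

DO ≈ 3.48 mg/L

Mixed DO = (18.7×6.88 + 4.01×0.498)/(18.7+4.01) = 130.7/22.71 = 5.753 mg/L.
Mixed L₀ = (18.7×4.40 + 4.01×187)/(22.71) = 832.1/22.71 = 36.64 mg/L.
Initial deficit D₀ = C_s − DO₀ = 8.67 − 5.753 = 2.917 mg/L.
D(1.22) = [0.226×36.64/(1.19−0.226)](e^(−0.226×1.22) − e^(−1.19×1.22)) + 2.917 e^(−1.19×1.22)
= 8.590 × (0.7590 − 0.2341) + 2.917 × 0.2341 = 5.192 mg/L.
DO = 8.67 − 5.192 = 3.478 mg/L.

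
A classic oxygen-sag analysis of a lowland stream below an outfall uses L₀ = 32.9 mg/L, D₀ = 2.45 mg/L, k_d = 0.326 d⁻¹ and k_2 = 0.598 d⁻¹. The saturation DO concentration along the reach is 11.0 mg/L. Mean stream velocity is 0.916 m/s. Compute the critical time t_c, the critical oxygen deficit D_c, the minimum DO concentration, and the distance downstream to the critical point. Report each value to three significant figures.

t_c = [1/(k_2−k_d)] ln[(k_2/k_d)(1 − D₀(k_2−k_d)/(k_d L₀))]
= [1/(0.598−0.326)] ln[(0.598/0.326)(1 − 2.45×0.2720/(0.326×32.9))]
= (1/0.2720) ln[1.834 × 0.9379] = 3.676 × ln(1.720) = 3.676 × 0.5425 = 1.995 d.
L(t_c) = L₀ e^(−k_d t_c) = 32.9 × 0.5219 = 17.17 mg/L, and at the critical point k_2 D_c = k_d L, so D_c = (0.326/0.598) × 17.17 = 9.361 mg/L.
Minimum DO = C_s − D_c = 11.0 − 9.361 = 1.639 mg/L.
x_c = v t_c = 0.916 m/s × 1.995 d × 86400 s/d = 157900 m ≈ 158 km.

t_c ≈ 1.99 d; D_c ≈ 9.36 mg/L; min DO ≈ 1.64 mg/L; x_c ≈ 158 km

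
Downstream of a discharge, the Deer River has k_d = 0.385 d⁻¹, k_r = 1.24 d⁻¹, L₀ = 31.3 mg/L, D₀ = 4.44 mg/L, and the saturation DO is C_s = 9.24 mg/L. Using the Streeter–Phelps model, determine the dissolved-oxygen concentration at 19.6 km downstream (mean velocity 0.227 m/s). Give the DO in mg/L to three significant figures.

DO ≈ 2.44 mg/L

Travel time t = x/v = 19.6 km / (0.227 m/s) = 19600 m / 0.227 m/s = 86340 s = 0.9993 d.
k_d L₀/(k_r−k_d) = 0.385×31.3/(1.24−0.385) = 12.05/0.8550 = 14.09 mg/L.
e^(−k_d t) = e^(−0.385×0.9993) = 0.6806; e^(−k_r t) = e^(−1.24×0.9993) = 0.2896.
D = 14.09 × (0.6806 − 0.2896) + 4.44 × 0.2896 = 5.511 + 1.286 = 6.797 mg/L.
DO = C_s − D = 9.24 − 6.797 = 2.443 mg/L.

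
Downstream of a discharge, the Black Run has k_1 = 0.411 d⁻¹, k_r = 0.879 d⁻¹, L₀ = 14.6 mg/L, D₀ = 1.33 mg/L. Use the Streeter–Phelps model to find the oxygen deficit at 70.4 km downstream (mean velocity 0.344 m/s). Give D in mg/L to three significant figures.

D ≈ 3.41 mg/L

Travel time t = x/v = 70.4 km / (0.344 m/s) = 70400 m / 0.344 m/s = 204700 s = 2.369 d.
k_1 L₀/(k_r−k_1) = 0.411×14.6/(0.879−0.411) = 6.001/0.4680 = 12.82 mg/L.
e^(−k_1 t) = e^(−0.411×2.369) = 0.3778; e^(−k_r t) = e^(−0.879×2.369) = 0.1247.
D = 12.82 × (0.3778 − 0.1247) + 1.33 × 0.1247 = 3.245 + 0.1658 = 3.411 mg/L.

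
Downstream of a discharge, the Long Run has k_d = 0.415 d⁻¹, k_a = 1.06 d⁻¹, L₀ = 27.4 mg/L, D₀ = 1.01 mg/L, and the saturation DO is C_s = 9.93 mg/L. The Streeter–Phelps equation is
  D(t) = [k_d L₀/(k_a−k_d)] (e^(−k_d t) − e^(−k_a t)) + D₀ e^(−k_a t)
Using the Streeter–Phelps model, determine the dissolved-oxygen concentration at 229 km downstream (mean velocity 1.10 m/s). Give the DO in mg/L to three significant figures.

Travel time t = x/v = 229 km / (1.10 m/s) = 229000 m / 1.10 m/s = 208200 s = 2.410 d.
k_d L₀/(k_a−k_d) = 0.415×27.4/(1.06−0.415) = 11.37/0.6450 = 17.63 mg/L.
e^(−k_d t) = e^(−0.415×2.410) = 0.3679; e^(−k_a t) = e^(−1.06×2.410) = 0.07776.
D = 17.63 × (0.3679 − 0.07776) + 1.01 × 0.07776 = 5.115 + 0.07854 = 5.193 mg/L.
DO = C_s − D = 9.93 − 5.193 = 4.737 mg/L.

DO ≈ 4.74 mg/L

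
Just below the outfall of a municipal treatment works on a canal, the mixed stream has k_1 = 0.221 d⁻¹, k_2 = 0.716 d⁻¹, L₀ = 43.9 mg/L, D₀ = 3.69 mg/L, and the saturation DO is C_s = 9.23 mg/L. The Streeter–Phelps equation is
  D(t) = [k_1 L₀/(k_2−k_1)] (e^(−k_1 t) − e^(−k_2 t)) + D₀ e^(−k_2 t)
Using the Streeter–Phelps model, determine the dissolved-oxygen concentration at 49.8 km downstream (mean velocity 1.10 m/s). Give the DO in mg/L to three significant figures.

Travel time t = x/v = 49.8 km / (1.10 m/s) = 49800 m / 1.10 m/s = 45270 s = 0.5240 d.
k_1 L₀/(k_2−k_1) = 0.221×43.9/(0.716−0.221) = 9.702/0.4950 = 19.60 mg/L.
e^(−k_1 t) = e^(−0.221×0.5240) = 0.8907; e^(−k_2 t) = e^(−0.716×0.5240) = 0.6872.
D = 19.60 × (0.8907 − 0.6872) + 3.69 × 0.6872 = 3.988 + 2.536 = 6.524 mg/L.
DO = C_s − D = 9.23 − 6.524 = 2.706 mg/L.

DO ≈ 2.71 mg/L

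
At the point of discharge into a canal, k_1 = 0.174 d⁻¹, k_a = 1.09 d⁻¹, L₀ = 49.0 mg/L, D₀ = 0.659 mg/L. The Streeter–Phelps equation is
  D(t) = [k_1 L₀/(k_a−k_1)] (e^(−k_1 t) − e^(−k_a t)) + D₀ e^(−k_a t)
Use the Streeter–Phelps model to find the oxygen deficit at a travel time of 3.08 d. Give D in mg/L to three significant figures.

k_1 L₀/(k_a−k_1) = 0.174×49.0/(1.09−0.174) = 8.526/0.9160 = 9.308 mg/L.
e^(−k_1 t) = e^(−0.174×3.080) = 0.5851; e^(−k_a t) = e^(−1.09×3.080) = 0.03483.
D = 9.308 × (0.5851 − 0.03483) + 0.659 × 0.03483 = 5.122 + 0.02295 = 5.145 mg/L.

D ≈ 5.15 mg/L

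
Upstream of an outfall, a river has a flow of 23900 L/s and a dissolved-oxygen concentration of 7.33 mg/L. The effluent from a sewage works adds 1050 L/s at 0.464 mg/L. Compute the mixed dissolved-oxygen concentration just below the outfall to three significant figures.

Flow-weighted mixing: C = (Q_r C_r + Q_w C_w)/(Q_r + Q_w)
= (23900×7.33 + 1050×0.464)/(23900 + 1050) = 175700/24950 = 7.041 mg/L.

7.04 mg/L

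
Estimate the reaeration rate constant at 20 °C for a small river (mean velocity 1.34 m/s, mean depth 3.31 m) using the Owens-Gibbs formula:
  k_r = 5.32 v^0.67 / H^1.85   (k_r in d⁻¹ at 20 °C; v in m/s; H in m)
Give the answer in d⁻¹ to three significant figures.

k_r ≈ 0.707 d⁻¹

k_r = 5.32 × 1.34^0.67 / 3.31^1.85 = 5.32 × 1.217 / 9.155 = 0.7070 d⁻¹.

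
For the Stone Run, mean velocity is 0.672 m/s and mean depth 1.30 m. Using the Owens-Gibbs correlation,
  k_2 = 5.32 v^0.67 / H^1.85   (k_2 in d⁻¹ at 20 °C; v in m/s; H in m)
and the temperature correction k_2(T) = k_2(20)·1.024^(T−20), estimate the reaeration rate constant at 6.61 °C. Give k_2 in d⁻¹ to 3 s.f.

k_2(20) = 5.32 × 0.672^0.67 / 1.30^1.85 = 5.32 × 0.7662 / 1.625 = 2.509 d⁻¹.
k_2(6.61) = 2.509 × 1.024^(6.61−20) = 2.509 × 0.7279 = 1.826 d⁻¹.

k_2 ≈ 1.83 d⁻¹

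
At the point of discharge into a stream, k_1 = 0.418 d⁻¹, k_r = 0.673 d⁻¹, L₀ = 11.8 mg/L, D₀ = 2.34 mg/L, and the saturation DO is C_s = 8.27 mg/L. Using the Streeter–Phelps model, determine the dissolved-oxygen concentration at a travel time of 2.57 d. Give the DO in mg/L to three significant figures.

k_1 L₀/(k_r−k_1) = 0.418×11.8/(0.673−0.418) = 4.932/0.2550 = 19.34 mg/L.
e^(−k_1 t) = e^(−0.418×2.570) = 0.3416; e^(−k_r t) = e^(−0.673×2.570) = 0.1774.
D = 19.34 × (0.3416 − 0.1774) + 2.34 × 0.1774 = 3.176 + 0.4150 = 3.591 mg/L.
DO = C_s − D = 8.27 − 3.591 = 4.679 mg/L.

DO ≈ 4.68 mg/L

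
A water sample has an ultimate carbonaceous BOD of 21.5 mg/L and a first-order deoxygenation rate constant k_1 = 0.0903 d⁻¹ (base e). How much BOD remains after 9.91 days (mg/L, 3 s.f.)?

L_t = L₀ e^(−k_1 t) = 21.5 × e^(−0.0903×9.91) = 21.5 × 0.4087 = 8.786 mg/L.

L ≈ 8.79 mg/L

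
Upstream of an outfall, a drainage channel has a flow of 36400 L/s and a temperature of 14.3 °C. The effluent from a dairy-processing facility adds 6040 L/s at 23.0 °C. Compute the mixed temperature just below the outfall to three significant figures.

Flow-weighted mixing: C = (Q_r C_r + Q_w C_w)/(Q_r + Q_w)
= (36400×14.3 + 6040×23.0)/(36400 + 6040) = 659400/42440 = 15.54 °C.

15.5 °C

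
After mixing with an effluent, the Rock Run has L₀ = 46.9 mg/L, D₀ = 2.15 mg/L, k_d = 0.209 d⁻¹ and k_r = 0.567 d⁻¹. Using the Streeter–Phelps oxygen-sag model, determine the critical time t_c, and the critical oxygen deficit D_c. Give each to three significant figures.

t_c ≈ 2.56 d; D_c ≈ 10.1 mg/L

With k_r/k_d = 2.713 and 1 − D₀(k_r−k_d)/(k_d L₀) = 0.9215,
t_c = ln(2.713 × 0.9215) / (0.567 − 0.209) = ln(2.500) / 0.3580 = 0.9162/0.3580 = 2.559 d.
L(t_c) = L₀ e^(−k_d t_c) = 46.9 × 0.5857 = 27.47 mg/L, and at the critical point k_r D_c = k_d L, so D_c = (0.209/0.567) × 27.47 = 10.13 mg/L.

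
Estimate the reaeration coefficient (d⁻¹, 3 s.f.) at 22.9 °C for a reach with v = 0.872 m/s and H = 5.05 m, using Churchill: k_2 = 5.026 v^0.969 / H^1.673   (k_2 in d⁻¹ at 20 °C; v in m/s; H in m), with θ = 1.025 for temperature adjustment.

k_2 ≈ 0.315 d⁻¹

k_2(20) = 5.026 × 0.872^0.969 / 5.05^1.673 = 5.026 × 0.8757 / 15.02 = 0.2931 d⁻¹.
k_2(22.9) = 0.2931 × 1.025^(22.9−20) = 0.2931 × 1.074 = 0.3148 d⁻¹.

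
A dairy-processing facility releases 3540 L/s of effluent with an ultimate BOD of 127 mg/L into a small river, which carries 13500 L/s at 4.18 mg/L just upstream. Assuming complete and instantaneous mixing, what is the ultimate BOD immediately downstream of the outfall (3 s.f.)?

Flow-weighted mixing: C = (Q_r C_r + Q_w C_w)/(Q_r + Q_w)
= (13500×4.18 + 3540×127)/(13500 + 3540) = 506000/17040 = 29.70 mg/L.

29.7 mg/L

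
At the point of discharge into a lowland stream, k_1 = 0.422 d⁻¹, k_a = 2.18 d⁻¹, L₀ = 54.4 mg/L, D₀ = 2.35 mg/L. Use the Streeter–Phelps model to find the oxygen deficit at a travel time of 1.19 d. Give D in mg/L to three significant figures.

D ≈ 7.10 mg/L

k_1 L₀/(k_a−k_1) = 0.422×54.4/(2.18−0.422) = 22.96/1.758 = 13.06 mg/L.
e^(−k_1 t) = e^(−0.422×1.190) = 0.6052; e^(−k_a t) = e^(−2.18×1.190) = 0.07471.
D = 13.06 × (0.6052 − 0.07471) + 2.35 × 0.07471 = 6.928 + 0.1756 = 7.103 mg/L.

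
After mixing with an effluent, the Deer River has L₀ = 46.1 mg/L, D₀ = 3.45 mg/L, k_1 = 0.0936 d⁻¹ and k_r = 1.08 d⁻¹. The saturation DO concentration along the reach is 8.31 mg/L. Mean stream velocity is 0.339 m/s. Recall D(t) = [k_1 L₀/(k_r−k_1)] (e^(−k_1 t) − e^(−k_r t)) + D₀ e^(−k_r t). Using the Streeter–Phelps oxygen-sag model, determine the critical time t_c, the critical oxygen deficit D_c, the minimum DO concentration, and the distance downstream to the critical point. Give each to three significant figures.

With k_r/k_1 = 11.54 and 1 − D₀(k_r−k_1)/(k_1 L₀) = 0.2113,
t_c = ln(11.54 × 0.2113) / (1.08 − 0.0936) = ln(2.438) / 0.9864 = 0.8914/0.9864 = 0.9036 d.
D_c = (k_1/k_r) L₀ e^(−k_1 t_c) = (0.0936/1.08) × 46.1 × e^(−0.0936×0.9036) = 0.08667 × 46.1 × 0.9189 = 3.671 mg/L.
Minimum DO = C_s − D_c = 8.31 − 3.671 = 4.639 mg/L.
x_c = v t_c = 0.339 m/s × 0.9036 d × 86400 s/d = 26470 m ≈ 26.5 km.

t_c ≈ 0.904 d; D_c ≈ 3.67 mg/L; min DO ≈ 4.64 mg/L; x_c ≈ 26.5 km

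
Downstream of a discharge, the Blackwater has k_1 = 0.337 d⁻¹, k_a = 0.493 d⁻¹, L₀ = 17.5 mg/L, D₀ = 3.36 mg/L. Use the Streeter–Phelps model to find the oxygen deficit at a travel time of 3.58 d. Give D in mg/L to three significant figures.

D ≈ 5.42 mg/L

k_1 L₀/(k_a−k_1) = 0.337×17.5/(0.493−0.337) = 5.897/0.1560 = 37.80 mg/L.
e^(−k_1 t) = e^(−0.337×3.580) = 0.2993; e^(−k_a t) = e^(−0.493×3.580) = 0.1712.
D = 37.80 × (0.2993 − 0.1712) + 3.36 × 0.1712 = 4.841 + 0.5752 = 5.416 mg/L.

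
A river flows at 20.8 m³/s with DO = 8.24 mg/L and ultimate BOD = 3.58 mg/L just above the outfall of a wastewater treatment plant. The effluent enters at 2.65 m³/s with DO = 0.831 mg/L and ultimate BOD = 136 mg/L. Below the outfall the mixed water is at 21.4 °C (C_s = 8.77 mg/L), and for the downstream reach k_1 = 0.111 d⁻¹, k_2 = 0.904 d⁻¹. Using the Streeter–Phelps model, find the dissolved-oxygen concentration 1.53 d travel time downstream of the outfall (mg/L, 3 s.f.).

Mixed DO = (20.8×8.24 + 2.65×0.831)/(20.8+2.65) = 173.6/23.45 = 7.403 mg/L.
Mixed L₀ = (20.8×3.58 + 2.65×136)/(23.45) = 434.9/23.45 = 18.54 mg/L.
Initial deficit D₀ = C_s − DO₀ = 8.77 − 7.403 = 1.367 mg/L.
D(1.53) = [0.111×18.54/(0.904−0.111)](e^(−0.111×1.53) − e^(−0.904×1.53)) + 1.367 e^(−0.904×1.53)
= 2.596 × (0.8438 − 0.2508) + 1.367 × 0.2508 = 1.882 mg/L.
DO = 8.77 − 1.882 = 6.888 mg/L.

DO ≈ 6.89 mg/L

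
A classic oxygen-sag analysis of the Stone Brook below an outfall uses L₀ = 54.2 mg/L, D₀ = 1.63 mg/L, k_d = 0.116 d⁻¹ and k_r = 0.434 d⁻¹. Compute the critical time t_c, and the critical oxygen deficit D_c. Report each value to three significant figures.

t_c = [1/(k_r−k_d)] ln[(k_r/k_d)(1 − D₀(k_r−k_d)/(k_d L₀))]
= [1/(0.434−0.116)] ln[(0.434/0.116)(1 − 1.63×0.3180/(0.116×54.2))]
= (1/0.3180) ln[3.741 × 0.9176] = 3.145 × ln(3.433) = 3.145 × 1.233 = 3.879 d.
D_c = (k_d/k_r) L₀ e^(−k_d t_c) = (0.116/0.434) × 54.2 × e^(−0.116×3.879) = 0.2673 × 54.2 × 0.6377 = 9.238 mg/L.

t_c ≈ 3.88 d; D_c ≈ 9.24 mg/L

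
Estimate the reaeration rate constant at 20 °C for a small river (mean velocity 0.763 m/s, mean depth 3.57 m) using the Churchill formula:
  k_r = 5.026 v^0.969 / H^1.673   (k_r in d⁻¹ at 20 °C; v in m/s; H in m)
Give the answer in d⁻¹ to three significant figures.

k_r ≈ 0.460 d⁻¹

k_r = 5.026 × 0.763^0.969 / 3.57^1.673 = 5.026 × 0.7694 / 8.406 = 0.4600 d⁻¹.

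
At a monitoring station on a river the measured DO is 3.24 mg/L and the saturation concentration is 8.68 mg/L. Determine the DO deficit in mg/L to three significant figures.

D = C_s − C = 8.68 − 3.24 = 5.44 mg/L.

D ≈ 5.44 mg/L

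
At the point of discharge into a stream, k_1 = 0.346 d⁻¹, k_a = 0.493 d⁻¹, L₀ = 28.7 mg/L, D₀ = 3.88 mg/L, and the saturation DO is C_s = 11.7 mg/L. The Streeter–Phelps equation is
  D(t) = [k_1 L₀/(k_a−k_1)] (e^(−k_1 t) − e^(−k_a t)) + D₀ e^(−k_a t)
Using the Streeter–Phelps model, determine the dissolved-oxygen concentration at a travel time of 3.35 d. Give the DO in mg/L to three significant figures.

k_1 L₀/(k_a−k_1) = 0.346×28.7/(0.493−0.346) = 9.930/0.1470 = 67.55 mg/L.
e^(−k_1 t) = e^(−0.346×3.350) = 0.3138; e^(−k_a t) = e^(−0.493×3.350) = 0.1918.
D = 67.55 × (0.3138 − 0.1918) + 3.88 × 0.1918 = 8.242 + 0.7440 = 8.986 mg/L.
DO = C_s − D = 11.7 − 8.986 = 2.714 mg/L.

DO ≈ 2.71 mg/L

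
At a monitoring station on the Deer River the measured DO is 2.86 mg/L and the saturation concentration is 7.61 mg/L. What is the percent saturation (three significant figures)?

% saturation = C/C_s × 100 = 2.86/7.61 × 100 = 37.6 %.

37.6 % saturation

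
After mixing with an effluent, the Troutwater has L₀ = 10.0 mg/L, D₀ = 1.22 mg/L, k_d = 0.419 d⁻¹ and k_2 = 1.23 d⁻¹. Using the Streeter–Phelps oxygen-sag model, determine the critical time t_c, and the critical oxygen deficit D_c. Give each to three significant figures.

With k_2/k_d = 2.936 and 1 − D₀(k_2−k_d)/(k_d L₀) = 0.7639,
t_c = ln(2.936 × 0.7639) / (1.23 − 0.419) = ln(2.242) / 0.8110 = 0.8075/0.8110 = 0.9957 d.
L(t_c) = L₀ e^(−k_d t_c) = 10.0 × 0.6589 = 6.589 mg/L, and at the critical point k_2 D_c = k_d L, so D_c = (0.419/1.23) × 6.589 = 2.244 mg/L.

t_c ≈ 0.996 d; D_c ≈ 2.24 mg/L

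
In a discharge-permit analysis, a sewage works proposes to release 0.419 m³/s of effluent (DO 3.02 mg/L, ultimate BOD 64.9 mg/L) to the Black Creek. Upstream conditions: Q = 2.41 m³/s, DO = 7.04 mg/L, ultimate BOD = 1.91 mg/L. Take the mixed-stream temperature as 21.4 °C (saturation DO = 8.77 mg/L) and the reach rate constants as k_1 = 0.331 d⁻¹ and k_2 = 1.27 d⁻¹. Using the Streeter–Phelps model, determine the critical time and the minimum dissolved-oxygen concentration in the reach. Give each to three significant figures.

Mixed DO = (2.41×7.04 + 0.419×3.02)/(2.41+0.419) = 18.23/2.829 = 6.445 mg/L.
Mixed L₀ = (2.41×1.91 + 0.419×64.9)/(2.829) = 31.80/2.829 = 11.24 mg/L.
Initial deficit D₀ = C_s − DO₀ = 8.77 − 6.445 = 2.325 mg/L.
t_c = (1/0.9390) ln[(1.27/0.331)(1 − 2.325×0.9390/(0.331×11.24))] = 1.065 × ln(1.585) = 0.4904 d.
D_c = (0.331/1.27) × 11.24 × e^(−0.331×0.4904) = 0.2606 × 11.24 × 0.8502 = 2.490 mg/L.
Minimum DO = 8.77 − 2.490 = 6.280 mg/L.

t_c ≈ 0.490 d; minimum DO ≈ 6.28 mg/L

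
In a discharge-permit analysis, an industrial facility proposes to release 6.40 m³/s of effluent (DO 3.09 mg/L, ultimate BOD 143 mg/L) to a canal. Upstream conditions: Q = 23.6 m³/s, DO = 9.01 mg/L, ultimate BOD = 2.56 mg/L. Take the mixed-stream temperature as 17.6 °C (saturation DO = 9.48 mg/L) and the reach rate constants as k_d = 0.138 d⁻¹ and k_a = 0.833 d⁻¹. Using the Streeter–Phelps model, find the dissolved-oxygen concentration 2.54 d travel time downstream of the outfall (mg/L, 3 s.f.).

DO ≈ 5.50 mg/L

Mixed DO = (23.6×9.01 + 6.40×3.09)/(23.6+6.40) = 232.4/30.00 = 7.747 mg/L.
Mixed L₀ = (23.6×2.56 + 6.40×143)/(30.00) = 975.6/30.00 = 32.52 mg/L.
Initial deficit D₀ = C_s − DO₀ = 9.48 − 7.747 = 1.733 mg/L.
D(2.54) = [0.138×32.52/(0.833−0.138)](e^(−0.138×2.54) − e^(−0.833×2.54)) + 1.733 e^(−0.833×2.54)
= 6.457 × (0.7043 − 0.1205) + 1.733 × 0.1205 = 3.979 mg/L.
DO = 9.48 − 3.979 = 5.501 mg/L.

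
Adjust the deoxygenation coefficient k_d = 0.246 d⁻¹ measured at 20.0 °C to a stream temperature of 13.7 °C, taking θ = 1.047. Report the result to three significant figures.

k_d ≈ 0.184 d⁻¹

k_d(T₂) = k_d(T₁) · θ^(T₂−T₁) = 0.246 × 1.047^(13.7−20.0)
= 0.246 × 1.047^-6.30 = 0.246 × 0.7487 = 0.1842 d⁻¹.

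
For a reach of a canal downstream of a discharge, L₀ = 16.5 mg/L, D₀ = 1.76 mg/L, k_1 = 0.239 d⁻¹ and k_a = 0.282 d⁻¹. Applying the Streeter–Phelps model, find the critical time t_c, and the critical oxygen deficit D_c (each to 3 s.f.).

At the critical point dD/dt = 0, so k_1 L₀ e^(−k_1 t) = k_a D. Substituting D(t) from the Streeter–Phelps equation and solving for t gives
t_c = ln[(k_a/k_1)(1 − D₀(k_a−k_1)/(k_1 L₀))] / (k_a−k_1).
Here k_a−k_1 = 0.04300 d⁻¹ and 1 − D₀(k_a−k_1)/(k_1 L₀) = 1 − 1.76×0.04300/(0.239×16.5) = 0.9808, so
t_c = ln(1.180 × 0.9808) / 0.04300 = 0.1461 / 0.04300 = 3.397 d.
D_c = (k_1/k_a) L₀ e^(−k_1 t_c) = (0.239/0.282) × 16.5 × e^(−0.239×3.397) = 0.8475 × 16.5 × 0.4440 = 6.209 mg/L.

t_c ≈ 3.40 d; D_c ≈ 6.21 mg/L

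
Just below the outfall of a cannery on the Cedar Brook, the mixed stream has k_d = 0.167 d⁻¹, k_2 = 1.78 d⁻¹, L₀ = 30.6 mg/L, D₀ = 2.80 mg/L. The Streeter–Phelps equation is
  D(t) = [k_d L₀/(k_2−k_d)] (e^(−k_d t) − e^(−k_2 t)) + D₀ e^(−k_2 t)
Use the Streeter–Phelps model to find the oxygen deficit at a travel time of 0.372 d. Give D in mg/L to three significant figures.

D ≈ 2.79 mg/L

k_d L₀/(k_2−k_d) = 0.167×30.6/(1.78−0.167) = 5.110/1.613 = 3.168 mg/L.
e^(−k_d t) = e^(−0.167×0.3720) = 0.9398; e^(−k_2 t) = e^(−1.78×0.3720) = 0.5157.
D = 3.168 × (0.9398 − 0.5157) + 2.80 × 0.5157 = 1.343 + 1.444 = 2.787 mg/L.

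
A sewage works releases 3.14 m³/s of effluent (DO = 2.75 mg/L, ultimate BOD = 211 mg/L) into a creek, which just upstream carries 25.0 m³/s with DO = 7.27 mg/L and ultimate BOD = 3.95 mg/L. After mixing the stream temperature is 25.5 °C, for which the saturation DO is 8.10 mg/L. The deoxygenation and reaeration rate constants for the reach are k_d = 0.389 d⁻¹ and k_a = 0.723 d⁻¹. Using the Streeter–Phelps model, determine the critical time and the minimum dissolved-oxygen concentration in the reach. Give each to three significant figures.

Mixed DO = (25.0×7.27 + 3.14×2.75)/(25.0+3.14) = 190.4/28.14 = 6.766 mg/L.
Mixed L₀ = (25.0×3.95 + 3.14×211)/(28.14) = 761.3/28.14 = 27.05 mg/L.
Initial deficit D₀ = C_s − DO₀ = 8.10 − 6.766 = 1.334 mg/L.
t_c = (1/0.3340) ln[(0.723/0.389)(1 − 1.334×0.3340/(0.389×27.05))] = 2.994 × ln(1.780) = 1.726 d.
D_c = (0.389/0.723) × 27.05 × e^(−0.389×1.726) = 0.5380 × 27.05 × 0.5109 = 7.437 mg/L.
Minimum DO = 8.10 − 7.437 = 0.6628 mg/L.

t_c ≈ 1.73 d; minimum DO ≈ 0.663 mg/L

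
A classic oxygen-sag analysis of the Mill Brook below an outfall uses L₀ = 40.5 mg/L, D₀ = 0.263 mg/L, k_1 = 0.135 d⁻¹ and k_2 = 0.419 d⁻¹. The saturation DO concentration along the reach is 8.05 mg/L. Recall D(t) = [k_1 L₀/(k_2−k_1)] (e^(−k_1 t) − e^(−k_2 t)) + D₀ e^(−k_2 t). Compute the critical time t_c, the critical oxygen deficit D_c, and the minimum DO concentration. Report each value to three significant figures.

With k_2/k_1 = 3.104 and 1 − D₀(k_2−k_1)/(k_1 L₀) = 0.9863,
t_c = ln(3.104 × 0.9863) / (0.419 − 0.135) = ln(3.061) / 0.2840 = 1.119/0.2840 = 3.940 d.
D_c = (k_1/k_2) L₀ e^(−k_1 t_c) = (0.135/0.419) × 40.5 × e^(−0.135×3.940) = 0.3222 × 40.5 × 0.5875 = 7.667 mg/L.
Minimum DO = C_s − D_c = 8.05 − 7.667 = 0.3835 mg/L.

t_c ≈ 3.94 d; D_c ≈ 7.67 mg/L; min DO ≈ 0.383 mg/L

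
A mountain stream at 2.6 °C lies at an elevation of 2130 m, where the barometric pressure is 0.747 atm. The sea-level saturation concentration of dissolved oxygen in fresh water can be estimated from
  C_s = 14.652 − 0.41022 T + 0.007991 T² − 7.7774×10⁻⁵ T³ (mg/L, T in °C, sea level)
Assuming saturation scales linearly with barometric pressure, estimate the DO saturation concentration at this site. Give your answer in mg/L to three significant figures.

C_s ≈ 10.2 mg/L

At sea level: C_s = 14.652 − 0.41022×2.6 + 0.007991×2.6² − 7.7774×10⁻⁵×2.6³ = 13.64 mg/L.
Pressure correction: C_s' = 13.64 × 0.747 = 10.19 mg/L.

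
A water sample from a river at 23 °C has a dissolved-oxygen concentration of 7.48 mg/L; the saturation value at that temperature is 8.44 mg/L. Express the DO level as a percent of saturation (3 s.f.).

% saturation = C/C_s × 100 = 7.48/8.44 × 100 = 88.6 %.

88.6 % saturation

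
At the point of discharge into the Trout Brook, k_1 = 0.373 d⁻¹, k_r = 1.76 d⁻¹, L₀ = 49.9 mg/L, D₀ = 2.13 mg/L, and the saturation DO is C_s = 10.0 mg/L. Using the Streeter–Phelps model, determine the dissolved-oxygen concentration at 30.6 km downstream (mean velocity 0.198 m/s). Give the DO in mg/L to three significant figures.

Travel time t = x/v = 30.6 km / (0.198 m/s) = 30600 m / 0.198 m/s = 154500 s = 1.789 d.
k_1 L₀/(k_r−k_1) = 0.373×49.9/(1.76−0.373) = 18.61/1.387 = 13.42 mg/L.
e^(−k_1 t) = e^(−0.373×1.789) = 0.5131; e^(−k_r t) = e^(−1.76×1.789) = 0.04293.
D = 13.42 × (0.5131 − 0.04293) + 2.13 × 0.04293 = 6.310 + 0.09144 = 6.401 mg/L.
DO = C_s − D = 10.0 − 6.401 = 3.599 mg/L.

DO ≈ 3.60 mg/L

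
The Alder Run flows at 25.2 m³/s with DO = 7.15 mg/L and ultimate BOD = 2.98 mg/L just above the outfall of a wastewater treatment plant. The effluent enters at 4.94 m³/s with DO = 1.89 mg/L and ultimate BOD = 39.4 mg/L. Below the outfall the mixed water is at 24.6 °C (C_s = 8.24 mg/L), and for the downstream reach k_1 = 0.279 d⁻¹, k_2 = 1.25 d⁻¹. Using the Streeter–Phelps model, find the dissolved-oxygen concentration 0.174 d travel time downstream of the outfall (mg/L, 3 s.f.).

DO ≈ 6.29 mg/L

Mixed DO = (25.2×7.15 + 4.94×1.89)/(25.2+4.94) = 189.5/30.14 = 6.288 mg/L.
Mixed L₀ = (25.2×2.98 + 4.94×39.4)/(30.14) = 269.7/30.14 = 8.949 mg/L.
Initial deficit D₀ = C_s − DO₀ = 8.24 − 6.288 = 1.952 mg/L.
D(0.174) = [0.279×8.949/(1.25−0.279)](e^(−0.279×0.174) − e^(−1.25×0.174)) + 1.952 e^(−1.25×0.174)
= 2.571 × (0.9526 − 0.8045) + 1.952 × 0.8045 = 1.951 mg/L.
DO = 8.24 − 1.951 = 6.289 mg/L.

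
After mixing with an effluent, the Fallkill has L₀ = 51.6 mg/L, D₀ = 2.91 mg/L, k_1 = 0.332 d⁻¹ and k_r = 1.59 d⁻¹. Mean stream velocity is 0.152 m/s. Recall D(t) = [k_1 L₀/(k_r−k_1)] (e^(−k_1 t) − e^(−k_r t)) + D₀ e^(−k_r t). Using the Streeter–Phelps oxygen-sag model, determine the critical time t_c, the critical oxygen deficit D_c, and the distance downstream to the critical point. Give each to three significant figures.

t_c ≈ 1.05 d; D_c ≈ 7.59 mg/L; x_c ≈ 13.8 km

At the critical point dD/dt = 0, so k_1 L₀ e^(−k_1 t) = k_r D. Substituting D(t) from the Streeter–Phelps equation and solving for t gives
t_c = ln[(k_r/k_1)(1 − D₀(k_r−k_1)/(k_1 L₀))] / (k_r−k_1).
Here k_r−k_1 = 1.258 d⁻¹ and 1 − D₀(k_r−k_1)/(k_1 L₀) = 1 − 2.91×1.258/(0.332×51.6) = 0.7863, so
t_c = ln(4.789 × 0.7863) / 1.258 = 1.326 / 1.258 = 1.054 d.
D_c = (k_1/k_r) L₀ e^(−k_1 t_c) = (0.332/1.59) × 51.6 × e^(−0.332×1.054) = 0.2088 × 51.6 × 0.7047 = 7.593 mg/L.
x_c = v t_c = 0.152 m/s × 1.054 d × 86400 s/d = 13840 m ≈ 13.8 km.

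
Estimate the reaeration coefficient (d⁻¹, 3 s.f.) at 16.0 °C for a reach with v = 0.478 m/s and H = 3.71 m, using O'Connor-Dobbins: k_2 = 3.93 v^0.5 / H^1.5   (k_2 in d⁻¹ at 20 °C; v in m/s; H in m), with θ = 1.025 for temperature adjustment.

k_2(20) = 3.93 × 0.478^0.5 / 3.71^1.5 = 3.93 × 0.6914 / 7.146 = 0.3802 d⁻¹.
k_2(16.0) = 0.3802 × 1.025^(16.0−20) = 0.3802 × 0.9060 = 0.3445 d⁻¹.

k_2 ≈ 0.344 d⁻¹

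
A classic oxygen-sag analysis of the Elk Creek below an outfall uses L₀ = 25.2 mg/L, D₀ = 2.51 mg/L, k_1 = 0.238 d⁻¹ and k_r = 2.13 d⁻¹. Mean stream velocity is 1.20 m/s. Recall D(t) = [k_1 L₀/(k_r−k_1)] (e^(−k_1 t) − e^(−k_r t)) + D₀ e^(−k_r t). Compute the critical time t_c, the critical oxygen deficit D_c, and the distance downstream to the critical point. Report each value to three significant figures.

With k_r/k_1 = 8.950 and 1 − D₀(k_r−k_1)/(k_1 L₀) = 0.2082,
t_c = ln(8.950 × 0.2082) / (2.13 − 0.238) = ln(1.863) / 1.892 = 0.6223/1.892 = 0.3289 d.
L(t_c) = L₀ e^(−k_1 t_c) = 25.2 × 0.9247 = 23.30 mg/L, and at the critical point k_r D_c = k_1 L, so D_c = (0.238/2.13) × 23.30 = 2.604 mg/L.
x_c = v t_c = 1.20 m/s × 0.3289 d × 86400 s/d = 34100 m ≈ 34.1 km.

t_c ≈ 0.329 d; D_c ≈ 2.60 mg/L; x_c ≈ 34.1 km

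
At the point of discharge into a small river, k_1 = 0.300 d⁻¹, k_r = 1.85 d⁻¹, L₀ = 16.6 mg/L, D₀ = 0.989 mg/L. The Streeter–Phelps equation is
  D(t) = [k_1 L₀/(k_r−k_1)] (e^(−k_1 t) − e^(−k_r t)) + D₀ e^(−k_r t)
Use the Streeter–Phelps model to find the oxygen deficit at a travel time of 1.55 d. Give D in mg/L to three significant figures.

k_1 L₀/(k_r−k_1) = 0.300×16.6/(1.85−0.300) = 4.980/1.550 = 3.213 mg/L.
e^(−k_1 t) = e^(−0.300×1.550) = 0.6281; e^(−k_r t) = e^(−1.85×1.550) = 0.05684.
D = 3.213 × (0.6281 − 0.05684) + 0.989 × 0.05684 = 1.836 + 0.05622 = 1.892 mg/L.

D ≈ 1.89 mg/L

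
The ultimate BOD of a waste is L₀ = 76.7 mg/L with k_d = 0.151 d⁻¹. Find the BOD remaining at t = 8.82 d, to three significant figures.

L_t = L₀ e^(−k_d t) = 76.7 × e^(−0.151×8.82) = 76.7 × 0.2640 = 20.25 mg/L.

L ≈ 20.2 mg/L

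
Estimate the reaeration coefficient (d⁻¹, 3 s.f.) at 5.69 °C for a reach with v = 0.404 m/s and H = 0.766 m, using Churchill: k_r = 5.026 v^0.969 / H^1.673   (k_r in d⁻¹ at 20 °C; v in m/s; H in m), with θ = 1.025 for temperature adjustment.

k_r(20) = 5.026 × 0.404^0.969 / 0.766^1.673 = 5.026 × 0.4155 / 0.6402 = 3.262 d⁻¹.
k_r(5.69) = 3.262 × 1.025^(5.69−20) = 3.262 × 0.7023 = 2.291 d⁻¹.

k_r ≈ 2.29 d⁻¹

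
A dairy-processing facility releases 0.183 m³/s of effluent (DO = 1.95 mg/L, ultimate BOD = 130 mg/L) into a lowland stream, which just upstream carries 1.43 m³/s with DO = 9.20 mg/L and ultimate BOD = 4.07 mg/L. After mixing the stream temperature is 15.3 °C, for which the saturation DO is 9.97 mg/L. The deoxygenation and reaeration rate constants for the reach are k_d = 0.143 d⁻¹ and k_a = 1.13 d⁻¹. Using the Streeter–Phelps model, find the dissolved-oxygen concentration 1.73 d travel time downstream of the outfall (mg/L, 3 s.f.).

Mixed DO = (1.43×9.20 + 0.183×1.95)/(1.43+0.183) = 13.51/1.613 = 8.377 mg/L.
Mixed L₀ = (1.43×4.07 + 0.183×130)/(1.613) = 29.61/1.613 = 18.36 mg/L.
Initial deficit D₀ = C_s − DO₀ = 9.97 − 8.377 = 1.593 mg/L.
D(1.73) = [0.143×18.36/(1.13−0.143)](e^(−0.143×1.73) − e^(−1.13×1.73)) + 1.593 e^(−1.13×1.73)
= 2.660 × (0.7808 − 0.1416) + 1.593 × 0.1416 = 1.926 mg/L.
DO = 9.97 − 1.926 = 8.044 mg/L.

DO ≈ 8.04 mg/L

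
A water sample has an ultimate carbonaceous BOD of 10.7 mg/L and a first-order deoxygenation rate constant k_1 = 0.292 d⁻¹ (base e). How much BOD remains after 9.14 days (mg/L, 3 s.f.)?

L_t = L₀ e^(−k_1 t) = 10.7 × e^(−0.292×9.14) = 10.7 × 0.06933 = 0.7418 mg/L.

L ≈ 0.742 mg/L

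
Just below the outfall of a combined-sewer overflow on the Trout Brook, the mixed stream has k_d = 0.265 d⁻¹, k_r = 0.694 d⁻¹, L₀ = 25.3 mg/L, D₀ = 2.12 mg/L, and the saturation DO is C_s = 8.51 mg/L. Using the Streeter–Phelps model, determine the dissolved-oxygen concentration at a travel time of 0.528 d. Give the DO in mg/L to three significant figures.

k_d L₀/(k_r−k_d) = 0.265×25.3/(0.694−0.265) = 6.705/0.4290 = 15.63 mg/L.
e^(−k_d t) = e^(−0.265×0.5280) = 0.8694; e^(−k_r t) = e^(−0.694×0.5280) = 0.6932.
D = 15.63 × (0.8694 − 0.6932) + 2.12 × 0.6932 = 2.754 + 1.470 = 4.224 mg/L.
DO = C_s − D = 8.51 − 4.224 = 4.286 mg/L.

DO ≈ 4.29 mg/L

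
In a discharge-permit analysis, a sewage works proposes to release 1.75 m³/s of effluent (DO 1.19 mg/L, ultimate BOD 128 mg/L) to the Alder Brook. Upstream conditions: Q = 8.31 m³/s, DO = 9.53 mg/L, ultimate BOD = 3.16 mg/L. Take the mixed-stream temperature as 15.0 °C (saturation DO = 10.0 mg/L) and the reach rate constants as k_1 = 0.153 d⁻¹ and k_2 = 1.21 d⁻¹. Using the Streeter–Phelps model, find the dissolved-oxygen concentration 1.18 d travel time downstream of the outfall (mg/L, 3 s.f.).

DO ≈ 7.40 mg/L

Mixed DO = (8.31×9.53 + 1.75×1.19)/(8.31+1.75) = 81.28/10.06 = 8.079 mg/L.
Mixed L₀ = (8.31×3.16 + 1.75×128)/(10.06) = 250.3/10.06 = 24.88 mg/L.
Initial deficit D₀ = C_s − DO₀ = 10.0 − 8.079 = 1.921 mg/L.
D(1.18) = [0.153×24.88/(1.21−0.153)](e^(−0.153×1.18) − e^(−1.21×1.18)) + 1.921 e^(−1.21×1.18)
= 3.601 × (0.8348 − 0.2398) + 1.921 × 0.2398 = 2.603 mg/L.
DO = 10.0 − 2.603 = 7.397 mg/L.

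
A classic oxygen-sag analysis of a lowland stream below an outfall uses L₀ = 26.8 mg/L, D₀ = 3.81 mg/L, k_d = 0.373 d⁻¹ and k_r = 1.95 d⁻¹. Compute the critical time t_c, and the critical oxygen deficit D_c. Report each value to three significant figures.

With k_r/k_d = 5.228 and 1 − D₀(k_r−k_d)/(k_d L₀) = 0.3989,
t_c = ln(5.228 × 0.3989) / (1.95 − 0.373) = ln(2.086) / 1.577 = 0.7351/1.577 = 0.4661 d.
L(t_c) = L₀ e^(−k_d t_c) = 26.8 × 0.8404 = 22.52 mg/L, and at the critical point k_r D_c = k_d L, so D_c = (0.373/1.95) × 22.52 = 4.308 mg/L.

t_c ≈ 0.466 d; D_c ≈ 4.31 mg/L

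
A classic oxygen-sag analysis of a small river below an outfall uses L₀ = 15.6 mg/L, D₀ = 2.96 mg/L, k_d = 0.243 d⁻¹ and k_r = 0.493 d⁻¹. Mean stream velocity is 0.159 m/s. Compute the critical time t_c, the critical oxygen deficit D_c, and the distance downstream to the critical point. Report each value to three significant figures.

At the critical point dD/dt = 0, so k_d L₀ e^(−k_d t) = k_r D. Substituting D(t) from the Streeter–Phelps equation and solving for t gives
t_c = ln[(k_r/k_d)(1 − D₀(k_r−k_d)/(k_d L₀))] / (k_r−k_d).
Here k_r−k_d = 0.2500 d⁻¹ and 1 − D₀(k_r−k_d)/(k_d L₀) = 1 − 2.96×0.2500/(0.243×15.6) = 0.8048, so
t_c = ln(2.029 × 0.8048) / 0.2500 = 0.4903 / 0.2500 = 1.961 d.
D_c = (k_d/k_r) L₀ e^(−k_d t_c) = (0.243/0.493) × 15.6 × e^(−0.243×1.961) = 0.4929 × 15.6 × 0.6209 = 4.774 mg/L.
x_c = v t_c = 0.159 m/s × 1.961 d × 86400 s/d = 26940 m ≈ 26.9 km.

t_c ≈ 1.96 d; D_c ≈ 4.77 mg/L; x_c ≈ 26.9 km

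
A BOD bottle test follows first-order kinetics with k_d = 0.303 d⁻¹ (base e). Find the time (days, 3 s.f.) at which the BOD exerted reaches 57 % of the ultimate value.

y/L₀ = 1 − e^(−k_d t) = 0.57 ⇒ e^(−k_d t) = 0.430
t = −ln(0.430) / 0.303 = 0.8440 / 0.303 = 2.785 d.

t ≈ 2.79 d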